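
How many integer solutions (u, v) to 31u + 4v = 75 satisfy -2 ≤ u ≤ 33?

gcd(31, 4):
  31 = 7*4 + 3
  4 = 1*3 + 1
  3 = 3*1
so gcd(31, 4) = 1.
Back-substitute for Bézout coefficients:
  1 = 4 - 1*3
  ... = 31*(-1) + 4*(8)
Scale by 75: particular solution (-75, 600); reduce u mod 4: (1, 11).
General solution: u = 1 + 4t, v = 11 - 31t for integer t.
-2 ≤ 1 + 4t ≤ 33 gives t ∈ [0, 8], which is 9 values.

9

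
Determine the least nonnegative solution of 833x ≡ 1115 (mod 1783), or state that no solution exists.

1322

gcd(1783, 833):
  1783 = 2*833 + 117
  833 = 7*117 + 14
  117 = 8*14 + 5
  14 = 2*5 + 4
  5 = 1*4 + 1
  4 = 4*1
so gcd(1783, 833) = 1.
1 divides 1115, so solutions exist.
Back-substitute for Bézout coefficients:
  1 = 5 - 1*4
  ... = 833*(-381) + 1783*(178)
So 833*(-381) ≡ 1 (mod 1783); multiply by 1115: x ≡ -424815 (mod 1783).
Smallest nonnegative: x = -424815 mod 1783 = 1322.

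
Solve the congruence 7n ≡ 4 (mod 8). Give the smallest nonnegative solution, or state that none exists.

gcd(8, 7) = 1  (8 = 1·7 + 1, 7 = 7·1).
1 divides 4, so solutions exist.
Back-substituting, 7·(-1) + 8·(1) = 1.
So 7·(-1) ≡ 1 (mod 8); multiply by 4: n ≡ -4 (mod 8).
Smallest nonnegative: n = -4 mod 8 = 4.

4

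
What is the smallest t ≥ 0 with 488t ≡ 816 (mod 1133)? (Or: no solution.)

gcd(1133, 488) = 1  (1133 = 2×488 + 157, 488 = 3×157 + 17, 157 = 9×17 + 4, 17 = 4×4 + 1, 4 = 4×1).
1 divides 816, so solutions exist.
Back-substituting, 488×(267) + 1133×(-115) = 1.
So 488×(267) ≡ 1 (mod 1133); multiply by 816: t ≡ 217872 (mod 1133).
Smallest nonnegative: t = 217872 mod 1133 = 336.

336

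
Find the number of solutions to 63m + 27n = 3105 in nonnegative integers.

17

gcd(63, 27) = 9.
By Bézout, 63×(1) + 27×(-2) = 9.
One solution: (0, 115).
General: m = 0 + 3t, n = 115 - 7t.
m ≥ 0 ⇒ t ≥ 0; n ≥ 0 ⇒ t ≤ 16. So t ∈ [0, 16]: 17 solutions.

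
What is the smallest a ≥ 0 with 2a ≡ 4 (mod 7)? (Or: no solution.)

gcd(7, 2):
  7 = 3·2 + 1
  2 = 2·1
so gcd(7, 2) = 1.
1 divides 4, so solutions exist.
Back-substitute for Bézout coefficients:
  1 = 7 - 3·2
  ... = 2·(-3) + 7·(1)
So 2·(-3) ≡ 1 (mod 7); multiply by 4: a ≡ -12 (mod 7).
Smallest nonnegative: a = -12 mod 7 = 2.

2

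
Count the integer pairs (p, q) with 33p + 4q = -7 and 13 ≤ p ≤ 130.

30

gcd(33, 4) = 1.
By Bézout, 33·(1) + 4·(-8) = 1.
Particular solution: (1, -10).
General solution: p = 1 + 4t, q = -10 - 33t for integer t.
13 ≤ 1 + 4t ≤ 130 gives t ∈ [3, 32], which is 30 values.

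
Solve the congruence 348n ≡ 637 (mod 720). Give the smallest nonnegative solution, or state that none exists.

no solution

gcd(720, 348):
  720 = 2*348 + 24
  348 = 14*24 + 12
  24 = 2*12
so gcd(720, 348) = 12.
12 does not divide 637, so the congruence has no solution.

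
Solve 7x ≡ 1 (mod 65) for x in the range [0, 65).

gcd(65, 7):
  65 = 9·7 + 2
  7 = 3·2 + 1
  2 = 2·1
so gcd(65, 7) = 1.
Back-substitute for Bézout coefficients:
  1 = 7 - 3·2
  ... = 7·(28) + 65·(-3)
So 7·28 ≡ 1 (mod 65), and 28 mod 65 = 28.

28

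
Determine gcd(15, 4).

gcd(15, 4) = 1  (15 = 3·4 + 3, 4 = 1·3 + 1, 3 = 3·1).

1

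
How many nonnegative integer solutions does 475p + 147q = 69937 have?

gcd(475, 147) = 1  (475 = 3·147 + 34, 147 = 4·34 + 11, 34 = 3·11 + 1, 11 = 11·1).
Back-substituting, 475·(13) + 147·(-42) = 1.
Scale by 69937: one solution is (909181, -2937354). Reduce p mod 147: (133, 46).
General: p = 133 + 147t, q = 46 - 475t.
p ≥ 0 ⇒ t ≥ 0; q ≥ 0 ⇒ t ≤ 0. So t ∈ [0, 0]: 1 solution.

1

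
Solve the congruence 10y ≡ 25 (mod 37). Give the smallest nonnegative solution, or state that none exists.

21

gcd(37, 10) = 1.
1 divides 25, so solutions exist.
By Bézout, 10*(-11) + 37*(3) = 1.
So 10*(-11) ≡ 1 (mod 37); multiply by 25: y ≡ -275 (mod 37).
Smallest nonnegative: y = -275 mod 37 = 21.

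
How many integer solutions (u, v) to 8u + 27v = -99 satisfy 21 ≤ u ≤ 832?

gcd(27, 8):
  27 = 3×8 + 3
  8 = 2×3 + 2
  3 = 1×2 + 1
  2 = 2×1
so gcd(27, 8) = 1.
Back-substitute for Bézout coefficients:
  1 = 3 - 1×2
  ... = 8×(-10) + 27×(3)
Scale by -99: particular solution (990, -297); reduce u mod 27: (18, -9).
General solution: u = 18 + 27t, v = -9 - 8t for integer t.
21 ≤ 18 + 27t ≤ 832 gives t ∈ [1, 30], which is 30 values.

30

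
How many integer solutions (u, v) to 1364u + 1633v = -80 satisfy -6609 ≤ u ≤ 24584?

19

gcd(1633, 1364):
  1633 = 1·1364 + 269
  1364 = 5·269 + 19
  269 = 14·19 + 3
  19 = 6·3 + 1
  3 = 3·1
so gcd(1633, 1364) = 1.
Back-substitute for Bézout coefficients:
  1 = 19 - 6·3
  ... = 1364·(516) + 1633·(-431)
Scale by -80: particular solution (-41280, 34480); reduce u mod 1633: (1178, -984).
General solution: u = 1178 + 1633t, v = -984 - 1364t for integer t.
-6609 ≤ 1178 + 1633t ≤ 24584 gives t ∈ [-4, 14], which is 19 values.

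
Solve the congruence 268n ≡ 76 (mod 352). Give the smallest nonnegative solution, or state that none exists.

gcd(352, 268) = 4.
4 divides 76, so solutions exist.
By Bézout, 268×(-21) + 352×(16) = 4.
So 268×(-21) ≡ 4 (mod 352); multiply by 19: n ≡ -399 (mod 88).
Smallest nonnegative: n = -399 mod 88 = 41.

41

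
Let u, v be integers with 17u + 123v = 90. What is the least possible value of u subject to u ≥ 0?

gcd(123, 17):
  123 = 7·17 + 4
  17 = 4·4 + 1
  4 = 4·1
so gcd(123, 17) = 1.
1 divides 90, so solutions exist.
Back-substitute for Bézout coefficients:
  1 = 17 - 4·4
  ... = 17·(29) + 123·(-4)
Scale by 90/1 = 90: (u₀, v₀) = (2610, -360).
General solution: u = 2610 + 123t, v = -360 - 17t for integer t.
u ≥ 0: smallest is 2610 mod 123 = 27 (at t = -21), with v = -3.

27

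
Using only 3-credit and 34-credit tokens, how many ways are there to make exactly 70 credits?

Need nonnegative integers with 3j + 34k = 70.
gcd(3, 34) = 1, and 3·(-11) + 34·(1) = 1.
So (j₀, k₀) = (-770, 70); general j = -770 + 34t, k = 70 - 3t.
j ≥ 0 ⇒ t ≥ 23; k ≥ 0 ⇒ t ≤ 23. That's 1 value of t.

1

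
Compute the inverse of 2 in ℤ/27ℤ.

gcd(27, 2) = 1  (27 = 13×2 + 1, 2 = 2×1).
Back-substituting, 2×(-13) + 27×(1) = 1.
So 2×-13 ≡ 1 (mod 27), and -13 mod 27 = 14.

14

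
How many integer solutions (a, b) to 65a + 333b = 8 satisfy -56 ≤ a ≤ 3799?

gcd(333, 65) = 1.
By Bézout, 65*(41) + 333*(-8) = 1.
Particular solution: (328, -64).
General solution: a = 328 + 333t, b = -64 - 65t for integer t.
-56 ≤ 328 + 333t ≤ 3799 gives t ∈ [-1, 10], which is 12 values.

12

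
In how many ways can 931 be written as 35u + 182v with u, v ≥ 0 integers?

1

gcd(182, 35) = 7.
By Bézout, 35*(-5) + 182*(1) = 7.
One solution: (11, 3).
General: u = 11 + 26t, v = 3 - 5t.
u ≥ 0 ⇒ t ≥ 0; v ≥ 0 ⇒ t ≤ 0. So t ∈ [0, 0]: 1 solution.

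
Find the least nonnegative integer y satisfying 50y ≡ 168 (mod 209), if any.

gcd(209, 50):
  209 = 4×50 + 9
  50 = 5×9 + 5
  9 = 1×5 + 4
  5 = 1×4 + 1
  4 = 4×1
so gcd(209, 50) = 1.
1 divides 168, so solutions exist.
Back-substitute for Bézout coefficients:
  1 = 5 - 1×4
  ... = 50×(46) + 209×(-11)
So 50×(46) ≡ 1 (mod 209); multiply by 168: y ≡ 7728 (mod 209).
Smallest nonnegative: y = 7728 mod 209 = 204.

204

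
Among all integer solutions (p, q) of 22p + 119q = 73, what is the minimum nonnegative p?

52

gcd(119, 22) = 1.
1 divides 73, so solutions exist.
By Bézout, 22·(-27) + 119·(5) = 1.
Scale by 73/1 = 73: (p₀, q₀) = (-1971, 365).
General solution: p = -1971 + 119t, q = 365 - 22t for integer t.
p ≥ 0: smallest is -1971 mod 119 = 52 (at t = 17), with q = -9.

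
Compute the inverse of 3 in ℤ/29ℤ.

gcd(29, 3) = 1  (29 = 9·3 + 2, 3 = 1·2 + 1, 2 = 2·1).
Back-substituting, 3·(10) + 29·(-1) = 1.
So 3·10 ≡ 1 (mod 29), and 10 mod 29 = 10.

10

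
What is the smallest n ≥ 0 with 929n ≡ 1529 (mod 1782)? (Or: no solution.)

gcd(1782, 929):
  1782 = 1×929 + 853
  929 = 1×853 + 76
  853 = 11×76 + 17
  76 = 4×17 + 8
  17 = 2×8 + 1
  8 = 8×1
so gcd(1782, 929) = 1.
1 divides 1529, so solutions exist.
Back-substitute for Bézout coefficients:
  1 = 17 - 2×8
  ... = 929×(-211) + 1782×(110)
So 929×(-211) ≡ 1 (mod 1782); multiply by 1529: n ≡ -322619 (mod 1782).
Smallest nonnegative: n = -322619 mod 1782 = 1705.

1705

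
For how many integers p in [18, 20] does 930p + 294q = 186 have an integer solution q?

0

gcd(930, 294) = 6.
By Bézout, 930×(-6) + 294×(19) = 6.
Particular solution: (10, -31).
General solution: p = 10 + 49t, q = -31 - 155t for integer t.
18 ≤ 10 + 49t ≤ 20 gives t ∈ [1, 0], which is 0 values.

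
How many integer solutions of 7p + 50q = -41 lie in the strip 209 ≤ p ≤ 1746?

31

gcd(50, 7) = 1.
By Bézout, 7*(-7) + 50*(1) = 1.
Particular solution: (37, -6).
General solution: p = 37 + 50t, q = -6 - 7t for integer t.
209 ≤ 37 + 50t ≤ 1746 gives t ∈ [4, 34], which is 31 values.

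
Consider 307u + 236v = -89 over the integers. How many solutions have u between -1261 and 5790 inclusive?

gcd(307, 236):
  307 = 1·236 + 71
  236 = 3·71 + 23
  71 = 3·23 + 2
  23 = 11·2 + 1
  2 = 2·1
so gcd(307, 236) = 1.
Back-substitute for Bézout coefficients:
  1 = 23 - 11·2
  ... = 307·(-113) + 236·(147)
Scale by -89: particular solution (10057, -13083); reduce u mod 236: (145, -189).
General solution: u = 145 + 236t, v = -189 - 307t for integer t.
-1261 ≤ 145 + 236t ≤ 5790 gives t ∈ [-5, 23], which is 29 values.

29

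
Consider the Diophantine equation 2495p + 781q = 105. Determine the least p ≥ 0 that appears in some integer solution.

gcd(2495, 781):
  2495 = 3*781 + 152
  781 = 5*152 + 21
  152 = 7*21 + 5
  21 = 4*5 + 1
  5 = 5*1
so gcd(2495, 781) = 1.
1 divides 105, so solutions exist.
Back-substitute for Bézout coefficients:
  1 = 21 - 4*5
  ... = 2495*(-149) + 781*(476)
Scale by 105/1 = 105: (p₀, q₀) = (-15645, 49980).
General solution: p = -15645 + 781t, q = 49980 - 2495t for integer t.
p ≥ 0: smallest is -15645 mod 781 = 756 (at t = 21), with q = -2415.

756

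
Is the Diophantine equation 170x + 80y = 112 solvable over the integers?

gcd(170, 80) = 10  (170 = 2×80 + 10, 80 = 8×10).
10 does not divide 112 (remainder 2), so no integer solutions.

no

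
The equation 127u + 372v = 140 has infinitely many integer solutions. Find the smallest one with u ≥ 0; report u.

gcd(372, 127):
  372 = 2*127 + 118
  127 = 1*118 + 9
  118 = 13*9 + 1
  9 = 9*1
so gcd(372, 127) = 1.
1 divides 140, so solutions exist.
Back-substitute for Bézout coefficients:
  1 = 118 - 13*9
  ... = 127*(-41) + 372*(14)
Scale by 140/1 = 140: (u₀, v₀) = (-5740, 1960).
General solution: u = -5740 + 372t, v = 1960 - 127t for integer t.
u ≥ 0: smallest is -5740 mod 372 = 212 (at t = 16), with v = -72.

212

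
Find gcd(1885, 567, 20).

1

gcd(1885, 567) = 1.
gcd(1, 20) = 1.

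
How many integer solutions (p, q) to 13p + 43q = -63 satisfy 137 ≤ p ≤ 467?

8

gcd(43, 13) = 1.
By Bézout, 13*(10) + 43*(-3) = 1.
Particular solution: (15, -6).
General solution: p = 15 + 43t, q = -6 - 13t for integer t.
137 ≤ 15 + 43t ≤ 467 gives t ∈ [3, 10], which is 8 values.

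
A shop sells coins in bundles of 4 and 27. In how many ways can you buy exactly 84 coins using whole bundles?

1

Need nonnegative integers with 4j + 27k = 84.
gcd(4, 27) = 1, and 4·(7) + 27·(-1) = 1.
So (j₀, k₀) = (588, -84); general j = 588 + 27t, k = -84 - 4t.
j ≥ 0 ⇒ t ≥ -21; k ≥ 0 ⇒ t ≤ -21. That's 1 value of t.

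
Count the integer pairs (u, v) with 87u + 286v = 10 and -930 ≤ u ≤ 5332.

gcd(286, 87) = 1  (286 = 3·87 + 25, 87 = 3·25 + 12, 25 = 2·12 + 1, 12 = 12·1).
Back-substituting, 87·(-23) + 286·(7) = 1.
Scale by 10: particular solution (-230, 70); reduce u mod 286: (56, -17).
General solution: u = 56 + 286t, v = -17 - 87t for integer t.
-930 ≤ 56 + 286t ≤ 5332 gives t ∈ [-3, 18], which is 22 values.

22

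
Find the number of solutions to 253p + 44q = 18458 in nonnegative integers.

gcd(253, 44):
  253 = 5·44 + 33
  44 = 1·33 + 11
  33 = 3·11
so gcd(253, 44) = 11.
Back-substitute for Bézout coefficients:
  11 = 44 - 1·33
  ... = 253·(-1) + 44·(6)
Scale by 1678: one solution is (-1678, 10068). Reduce p mod 4: (2, 408).
General: p = 2 + 4t, q = 408 - 23t.
p ≥ 0 ⇒ t ≥ 0; q ≥ 0 ⇒ t ≤ 17. So t ∈ [0, 17]: 18 solutions.

18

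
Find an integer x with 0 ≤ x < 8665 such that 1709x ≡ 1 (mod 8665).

2094

gcd(8665, 1709) = 1  (8665 = 5*1709 + 120, 1709 = 14*120 + 29, 120 = 4*29 + 4, 29 = 7*4 + 1, 4 = 4*1).
Back-substituting, 1709*(2094) + 8665*(-413) = 1.
So 1709*2094 ≡ 1 (mod 8665), and 2094 mod 8665 = 2094.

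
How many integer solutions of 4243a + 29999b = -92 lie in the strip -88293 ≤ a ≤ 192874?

gcd(29999, 4243):
  29999 = 7·4243 + 298
  4243 = 14·298 + 71
  298 = 4·71 + 14
  71 = 5·14 + 1
  14 = 14·1
so gcd(29999, 4243) = 1.
Back-substitute for Bézout coefficients:
  1 = 71 - 5·14
  ... = 4243·(2114) + 29999·(-299)
Scale by -92: particular solution (-194488, 27508); reduce a mod 29999: (15505, -2193).
General solution: a = 15505 + 29999t, b = -2193 - 4243t for integer t.
-88293 ≤ 15505 + 29999t ≤ 192874 gives t ∈ [-3, 5], which is 9 values.

9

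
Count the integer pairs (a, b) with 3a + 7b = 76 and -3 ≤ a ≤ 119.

gcd(7, 3):
  7 = 2×3 + 1
  3 = 3×1
so gcd(7, 3) = 1.
Back-substitute for Bézout coefficients:
  1 = 7 - 2×3
  ... = 3×(-2) + 7×(1)
Scale by 76: particular solution (-152, 76); reduce a mod 7: (2, 10).
General solution: a = 2 + 7t, b = 10 - 3t for integer t.
-3 ≤ 2 + 7t ≤ 119 gives t ∈ [0, 16], which is 17 values.

17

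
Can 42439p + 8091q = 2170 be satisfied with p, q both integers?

gcd(42439, 8091) = 31  (42439 = 5×8091 + 1984, 8091 = 4×1984 + 155, 1984 = 12×155 + 124, 155 = 1×124 + 31, 124 = 4×31).
31 divides 2170, so integer solutions exist.

yes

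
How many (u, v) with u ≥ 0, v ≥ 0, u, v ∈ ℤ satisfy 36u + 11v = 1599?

gcd(36, 11):
  36 = 3·11 + 3
  11 = 3·3 + 2
  3 = 1·2 + 1
  2 = 2·1
so gcd(36, 11) = 1.
Back-substitute for Bézout coefficients:
  1 = 3 - 1·2
  ... = 36·(4) + 11·(-13)
Scale by 1599: one solution is (6396, -20787). Reduce u mod 11: (5, 129).
General: u = 5 + 11t, v = 129 - 36t.
u ≥ 0 ⇒ t ≥ 0; v ≥ 0 ⇒ t ≤ 3. So t ∈ [0, 3]: 4 solutions.

4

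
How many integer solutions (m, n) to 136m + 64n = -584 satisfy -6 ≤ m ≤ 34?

gcd(136, 64) = 8  (136 = 2×64 + 8, 64 = 8×8).
Back-substituting, 136×(1) + 64×(-2) = 8.
Scale by -73: particular solution (-73, 146); reduce m mod 8: (7, -24).
General solution: m = 7 + 8t, n = -24 - 17t for integer t.
-6 ≤ 7 + 8t ≤ 34 gives t ∈ [-1, 3], which is 5 values.

5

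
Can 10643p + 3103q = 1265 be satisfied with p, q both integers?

no

gcd(10643, 3103):
  10643 = 3·3103 + 1334
  3103 = 2·1334 + 435
  1334 = 3·435 + 29
  435 = 15·29
so gcd(10643, 3103) = 29.
29 does not divide 1265 (remainder 18), so no integer solutions.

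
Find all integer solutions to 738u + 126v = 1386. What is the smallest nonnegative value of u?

0

gcd(738, 126):
  738 = 5*126 + 108
  126 = 1*108 + 18
  108 = 6*18
so gcd(738, 126) = 18.
18 divides 1386, so solutions exist.
Back-substitute for Bézout coefficients:
  18 = 126 - 1*108
  ... = 738*(-1) + 126*(6)
Scale by 1386/18 = 77: (u₀, v₀) = (-77, 462).
General solution: u = -77 + 7t, v = 462 - 41t for integer t.
u ≥ 0: smallest is -77 mod 7 = 0 (at t = 11), with v = 11.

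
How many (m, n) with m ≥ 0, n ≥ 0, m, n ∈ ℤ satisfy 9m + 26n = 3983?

17

gcd(26, 9) = 1  (26 = 2·9 + 8, 9 = 1·8 + 1, 8 = 8·1).
Back-substituting, 9·(3) + 26·(-1) = 1.
Scale by 3983: one solution is (11949, -3983). Reduce m mod 26: (15, 148).
General: m = 15 + 26t, n = 148 - 9t.
m ≥ 0 ⇒ t ≥ 0; n ≥ 0 ⇒ t ≤ 16. So t ∈ [0, 16]: 17 solutions.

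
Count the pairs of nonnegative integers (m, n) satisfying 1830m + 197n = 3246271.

9

gcd(1830, 197) = 1  (1830 = 9·197 + 57, 197 = 3·57 + 26, 57 = 2·26 + 5, 26 = 5·5 + 1, 5 = 5·1).
Back-substituting, 1830·(-38) + 197·(353) = 1.
Scale by 3246271: one solution is (-123358298, 1145933663). Reduce m mod 197: (147, 15113).
General: m = 147 + 197t, n = 15113 - 1830t.
m ≥ 0 ⇒ t ≥ 0; n ≥ 0 ⇒ t ≤ 8. So t ∈ [0, 8]: 9 solutions.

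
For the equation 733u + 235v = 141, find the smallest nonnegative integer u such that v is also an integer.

gcd(733, 235):
  733 = 3*235 + 28
  235 = 8*28 + 11
  28 = 2*11 + 6
  11 = 1*6 + 5
  6 = 1*5 + 1
  5 = 5*1
so gcd(733, 235) = 1.
1 divides 141, so solutions exist.
Back-substitute for Bézout coefficients:
  1 = 6 - 1*5
  ... = 733*(42) + 235*(-131)
Scale by 141/1 = 141: (u₀, v₀) = (5922, -18471).
General solution: u = 5922 + 235t, v = -18471 - 733t for integer t.
u ≥ 0: smallest is 5922 mod 235 = 47 (at t = -25), with v = -146.

47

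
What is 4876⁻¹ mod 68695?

55466

gcd(68695, 4876) = 1  (68695 = 14·4876 + 431, 4876 = 11·431 + 135, 431 = 3·135 + 26, 135 = 5·26 + 5, 26 = 5·5 + 1, 5 = 5·1).
Back-substituting, 4876·(-13229) + 68695·(939) = 1.
So 4876·-13229 ≡ 1 (mod 68695), and -13229 mod 68695 = 55466.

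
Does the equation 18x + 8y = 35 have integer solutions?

gcd(18, 8) = 2  (18 = 2·8 + 2, 8 = 4·2).
2 does not divide 35 (remainder 1), so no integer solutions.

no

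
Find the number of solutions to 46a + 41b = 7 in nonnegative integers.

gcd(46, 41) = 1  (46 = 1*41 + 5, 41 = 8*5 + 1, 5 = 5*1).
Back-substituting, 46*(-8) + 41*(9) = 1.
Scale by 7: one solution is (-56, 63). Reduce a mod 41: (26, -29).
General: a = 26 + 41t, b = -29 - 46t.
a ≥ 0 ⇒ t ≥ 0; b ≥ 0 ⇒ t ≤ -1. So t ∈ [0, -1]: 0 solutions.

0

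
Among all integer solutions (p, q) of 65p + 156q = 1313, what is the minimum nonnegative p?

gcd(156, 65) = 13  (156 = 2*65 + 26, 65 = 2*26 + 13, 26 = 2*13).
13 divides 1313, so solutions exist.
Back-substituting, 65*(5) + 156*(-2) = 13.
Scale by 1313/13 = 101: (p₀, q₀) = (505, -202).
General solution: p = 505 + 12t, q = -202 - 5t for integer t.
p ≥ 0: smallest is 505 mod 12 = 1 (at t = -42), with q = 8.

1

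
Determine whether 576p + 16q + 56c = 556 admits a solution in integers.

gcd(576, 16) = 16  (576 = 36×16).
gcd(16, 56) = 8.
8 does not divide 556 (remainder 4), so no integer solutions.

no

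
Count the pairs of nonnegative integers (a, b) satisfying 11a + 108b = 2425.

2

gcd(108, 11):
  108 = 9*11 + 9
  11 = 1*9 + 2
  9 = 4*2 + 1
  2 = 2*1
so gcd(108, 11) = 1.
Back-substitute for Bézout coefficients:
  1 = 9 - 4*2
  ... = 11*(-49) + 108*(5)
Scale by 2425: one solution is (-118825, 12125). Reduce a mod 108: (83, 14).
General: a = 83 + 108t, b = 14 - 11t.
a ≥ 0 ⇒ t ≥ 0; b ≥ 0 ⇒ t ≤ 1. So t ∈ [0, 1]: 2 solutions.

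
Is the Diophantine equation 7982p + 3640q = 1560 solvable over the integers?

yes

gcd(7982, 3640) = 26  (7982 = 2·3640 + 702, 3640 = 5·702 + 130, 702 = 5·130 + 52, 130 = 2·52 + 26, 52 = 2·26).
26 divides 1560, so integer solutions exist.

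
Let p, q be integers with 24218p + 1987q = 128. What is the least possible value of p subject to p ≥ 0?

gcd(24218, 1987) = 1.
1 divides 128, so solutions exist.
By Bézout, 24218·(951) + 1987·(-11591) = 1.
Scale by 128/1 = 128: (p₀, q₀) = (121728, -1483648).
General solution: p = 121728 + 1987t, q = -1483648 - 24218t for integer t.
p ≥ 0: smallest is 121728 mod 1987 = 521 (at t = -61), with q = -6350.

521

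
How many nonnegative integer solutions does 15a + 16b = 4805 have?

gcd(16, 15):
  16 = 1·15 + 1
  15 = 15·1
so gcd(16, 15) = 1.
Back-substitute for Bézout coefficients:
  1 = 16 - 1·15
  ... = 15·(-1) + 16·(1)
Scale by 4805: one solution is (-4805, 4805). Reduce a mod 16: (11, 290).
General: a = 11 + 16t, b = 290 - 15t.
a ≥ 0 ⇒ t ≥ 0; b ≥ 0 ⇒ t ≤ 19. So t ∈ [0, 19]: 20 solutions.

20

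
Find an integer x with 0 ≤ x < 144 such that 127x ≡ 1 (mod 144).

gcd(144, 127) = 1  (144 = 1*127 + 17, 127 = 7*17 + 8, 17 = 2*8 + 1, 8 = 8*1).
Back-substituting, 127*(-17) + 144*(15) = 1.
So 127*-17 ≡ 1 (mod 144), and -17 mod 144 = 127.

127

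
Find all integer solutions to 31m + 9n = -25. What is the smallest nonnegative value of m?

5

gcd(31, 9):
  31 = 3·9 + 4
  9 = 2·4 + 1
  4 = 4·1
so gcd(31, 9) = 1.
1 divides -25, so solutions exist.
Back-substitute for Bézout coefficients:
  1 = 9 - 2·4
  ... = 31·(-2) + 9·(7)
Scale by -25/1 = -25: (m₀, n₀) = (50, -175).
General solution: m = 50 + 9t, n = -175 - 31t for integer t.
m ≥ 0: smallest is 50 mod 9 = 5 (at t = -5), with n = -20.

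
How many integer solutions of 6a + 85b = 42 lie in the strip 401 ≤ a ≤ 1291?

gcd(85, 6) = 1  (85 = 14×6 + 1, 6 = 6×1).
Back-substituting, 6×(-14) + 85×(1) = 1.
Scale by 42: particular solution (-588, 42); reduce a mod 85: (7, 0).
General solution: a = 7 + 85t, b = 0 - 6t for integer t.
401 ≤ 7 + 85t ≤ 1291 gives t ∈ [5, 15], which is 11 values.

11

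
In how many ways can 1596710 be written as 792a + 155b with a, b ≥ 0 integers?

gcd(792, 155):
  792 = 5·155 + 17
  155 = 9·17 + 2
  17 = 8·2 + 1
  2 = 2·1
so gcd(792, 155) = 1.
Back-substitute for Bézout coefficients:
  1 = 17 - 8·2
  ... = 792·(73) + 155·(-373)
Scale by 1596710: one solution is (116559830, -595572830). Reduce a mod 155: (140, 9586).
General: a = 140 + 155t, b = 9586 - 792t.
a ≥ 0 ⇒ t ≥ 0; b ≥ 0 ⇒ t ≤ 12. So t ∈ [0, 12]: 13 solutions.

13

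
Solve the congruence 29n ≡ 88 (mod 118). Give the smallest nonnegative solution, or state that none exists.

60

gcd(118, 29) = 1  (118 = 4*29 + 2, 29 = 14*2 + 1, 2 = 2*1).
1 divides 88, so solutions exist.
Back-substituting, 29*(57) + 118*(-14) = 1.
So 29*(57) ≡ 1 (mod 118); multiply by 88: n ≡ 5016 (mod 118).
Smallest nonnegative: n = 5016 mod 118 = 60.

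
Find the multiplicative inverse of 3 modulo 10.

7

gcd(10, 3):
  10 = 3·3 + 1
  3 = 3·1
so gcd(10, 3) = 1.
Back-substitute for Bézout coefficients:
  1 = 10 - 3·3
  ... = 3·(-3) + 10·(1)
So 3·-3 ≡ 1 (mod 10), and -3 mod 10 = 7.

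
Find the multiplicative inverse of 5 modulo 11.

gcd(11, 5) = 1.
By Bézout, 5·(-2) + 11·(1) = 1.
So 5·-2 ≡ 1 (mod 11), and -2 mod 11 = 9.

9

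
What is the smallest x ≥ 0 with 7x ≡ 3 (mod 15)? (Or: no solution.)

9

gcd(15, 7) = 1  (15 = 2×7 + 1, 7 = 7×1).
1 divides 3, so solutions exist.
Back-substituting, 7×(-2) + 15×(1) = 1.
So 7×(-2) ≡ 1 (mod 15); multiply by 3: x ≡ -6 (mod 15).
Smallest nonnegative: x = -6 mod 15 = 9.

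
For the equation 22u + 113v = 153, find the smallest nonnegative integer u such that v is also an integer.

84

gcd(113, 22):
  113 = 5*22 + 3
  22 = 7*3 + 1
  3 = 3*1
so gcd(113, 22) = 1.
1 divides 153, so solutions exist.
Back-substitute for Bézout coefficients:
  1 = 22 - 7*3
  ... = 22*(36) + 113*(-7)
Scale by 153/1 = 153: (u₀, v₀) = (5508, -1071).
General solution: u = 5508 + 113t, v = -1071 - 22t for integer t.
u ≥ 0: smallest is 5508 mod 113 = 84 (at t = -48), with v = -15.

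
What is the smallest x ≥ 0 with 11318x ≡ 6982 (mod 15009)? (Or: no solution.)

gcd(15009, 11318) = 1  (15009 = 1*11318 + 3691, 11318 = 3*3691 + 245, 3691 = 15*245 + 16, 245 = 15*16 + 5, 16 = 3*5 + 1, 5 = 5*1).
1 divides 6982, so solutions exist.
Back-substituting, 11318*(-2818) + 15009*(2125) = 1.
So 11318*(-2818) ≡ 1 (mod 15009); multiply by 6982: x ≡ -19675276 (mod 15009).
Smallest nonnegative: x = -19675276 mod 15009 = 1523.

1523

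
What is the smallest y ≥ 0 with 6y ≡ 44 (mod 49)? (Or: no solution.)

gcd(49, 6) = 1.
1 divides 44, so solutions exist.
By Bézout, 6*(-8) + 49*(1) = 1.
So 6*(-8) ≡ 1 (mod 49); multiply by 44: y ≡ -352 (mod 49).
Smallest nonnegative: y = -352 mod 49 = 40.

40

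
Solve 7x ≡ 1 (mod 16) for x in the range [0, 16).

gcd(16, 7):
  16 = 2*7 + 2
  7 = 3*2 + 1
  2 = 2*1
so gcd(16, 7) = 1.
Back-substitute for Bézout coefficients:
  1 = 7 - 3*2
  ... = 7*(7) + 16*(-3)
So 7*7 ≡ 1 (mod 16), and 7 mod 16 = 7.

7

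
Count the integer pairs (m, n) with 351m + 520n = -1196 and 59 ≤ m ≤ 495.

11

gcd(520, 351):
  520 = 1*351 + 169
  351 = 2*169 + 13
  169 = 13*13
so gcd(520, 351) = 13.
Back-substitute for Bézout coefficients:
  13 = 351 - 2*169
  ... = 351*(3) + 520*(-2)
Scale by -92: particular solution (-276, 184); reduce m mod 40: (4, -5).
General solution: m = 4 + 40t, n = -5 - 27t for integer t.
59 ≤ 4 + 40t ≤ 495 gives t ∈ [2, 12], which is 11 values.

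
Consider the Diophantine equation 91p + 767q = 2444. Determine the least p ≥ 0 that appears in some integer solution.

10

gcd(767, 91) = 13  (767 = 8·91 + 39, 91 = 2·39 + 13, 39 = 3·13).
13 divides 2444, so solutions exist.
Back-substituting, 91·(17) + 767·(-2) = 13.
Scale by 2444/13 = 188: (p₀, q₀) = (3196, -376).
General solution: p = 3196 + 59t, q = -376 - 7t for integer t.
p ≥ 0: smallest is 3196 mod 59 = 10 (at t = -54), with q = 2.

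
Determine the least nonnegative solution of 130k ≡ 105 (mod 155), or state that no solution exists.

gcd(155, 130) = 5.
5 divides 105, so solutions exist.
By Bézout, 130*(6) + 155*(-5) = 5.
So 130*(6) ≡ 5 (mod 155); multiply by 21: k ≡ 126 (mod 31).
Smallest nonnegative: k = 126 mod 31 = 2.

2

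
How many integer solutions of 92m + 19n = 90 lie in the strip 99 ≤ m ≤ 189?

5

gcd(92, 19) = 1  (92 = 4·19 + 16, 19 = 1·16 + 3, 16 = 5·3 + 1, 3 = 3·1).
Back-substituting, 92·(6) + 19·(-29) = 1.
Scale by 90: particular solution (540, -2610); reduce m mod 19: (8, -34).
General solution: m = 8 + 19t, n = -34 - 92t for integer t.
99 ≤ 8 + 19t ≤ 189 gives t ∈ [5, 9], which is 5 values.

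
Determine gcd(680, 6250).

10

gcd(6250, 680):
  6250 = 9×680 + 130
  680 = 5×130 + 30
  130 = 4×30 + 10
  30 = 3×10
so gcd(6250, 680) = 10.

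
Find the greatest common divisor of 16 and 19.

1

gcd(19, 16):
  19 = 1*16 + 3
  16 = 5*3 + 1
  3 = 3*1
so gcd(19, 16) = 1.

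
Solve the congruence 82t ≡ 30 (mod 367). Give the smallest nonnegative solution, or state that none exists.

251

gcd(367, 82) = 1  (367 = 4*82 + 39, 82 = 2*39 + 4, 39 = 9*4 + 3, 4 = 1*3 + 1, 3 = 3*1).
1 divides 30, so solutions exist.
Back-substituting, 82*(94) + 367*(-21) = 1.
So 82*(94) ≡ 1 (mod 367); multiply by 30: t ≡ 2820 (mod 367).
Smallest nonnegative: t = 2820 mod 367 = 251.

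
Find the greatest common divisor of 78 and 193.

1

gcd(193, 78):
  193 = 2·78 + 37
  78 = 2·37 + 4
  37 = 9·4 + 1
  4 = 4·1
so gcd(193, 78) = 1.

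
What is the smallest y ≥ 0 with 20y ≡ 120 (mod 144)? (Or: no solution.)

6

gcd(144, 20) = 4  (144 = 7*20 + 4, 20 = 5*4).
4 divides 120, so solutions exist.
Back-substituting, 20*(-7) + 144*(1) = 4.
So 20*(-7) ≡ 4 (mod 144); multiply by 30: y ≡ -210 (mod 36).
Smallest nonnegative: y = -210 mod 36 = 6.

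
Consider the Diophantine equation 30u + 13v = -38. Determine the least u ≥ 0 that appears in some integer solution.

gcd(30, 13) = 1.
1 divides -38, so solutions exist.
By Bézout, 30·(-3) + 13·(7) = 1.
Scale by -38/1 = -38: (u₀, v₀) = (114, -266).
General solution: u = 114 + 13t, v = -266 - 30t for integer t.
u ≥ 0: smallest is 114 mod 13 = 10 (at t = -8), with v = -26.

10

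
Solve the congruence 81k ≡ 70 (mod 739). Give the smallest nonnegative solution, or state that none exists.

676

gcd(739, 81) = 1  (739 = 9·81 + 10, 81 = 8·10 + 1, 10 = 10·1).
1 divides 70, so solutions exist.
Back-substituting, 81·(73) + 739·(-8) = 1.
So 81·(73) ≡ 1 (mod 739); multiply by 70: k ≡ 5110 (mod 739).
Smallest nonnegative: k = 5110 mod 739 = 676.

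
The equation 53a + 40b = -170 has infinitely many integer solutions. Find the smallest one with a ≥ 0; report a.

30

gcd(53, 40):
  53 = 1·40 + 13
  40 = 3·13 + 1
  13 = 13·1
so gcd(53, 40) = 1.
1 divides -170, so solutions exist.
Back-substitute for Bézout coefficients:
  1 = 40 - 3·13
  ... = 53·(-3) + 40·(4)
Scale by -170/1 = -170: (a₀, b₀) = (510, -680).
General solution: a = 510 + 40t, b = -680 - 53t for integer t.
a ≥ 0: smallest is 510 mod 40 = 30 (at t = -12), with b = -44.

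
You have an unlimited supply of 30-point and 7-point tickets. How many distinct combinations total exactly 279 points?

1

Need nonnegative integers with 30j + 7k = 279.
gcd(30, 7) = 1, and 30·(-3) + 7·(13) = 1.
So (j₀, k₀) = (-837, 3627); general j = -837 + 7t, k = 3627 - 30t.
j ≥ 0 ⇒ t ≥ 120; k ≥ 0 ⇒ t ≤ 120. That's 1 value of t.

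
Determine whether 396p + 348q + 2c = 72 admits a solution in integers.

gcd(396, 348) = 12.
gcd(12, 2) = 2.
2 divides 72, so integer solutions exist.

yes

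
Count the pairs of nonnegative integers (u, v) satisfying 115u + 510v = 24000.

gcd(510, 115) = 5.
By Bézout, 115*(-31) + 510*(7) = 5.
One solution: (18, 43).
General: u = 18 + 102t, v = 43 - 23t.
u ≥ 0 ⇒ t ≥ 0; v ≥ 0 ⇒ t ≤ 1. So t ∈ [0, 1]: 2 solutions.

2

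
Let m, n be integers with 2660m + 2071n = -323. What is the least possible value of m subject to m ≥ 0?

gcd(2660, 2071):
  2660 = 1*2071 + 589
  2071 = 3*589 + 304
  589 = 1*304 + 285
  304 = 1*285 + 19
  285 = 15*19
so gcd(2660, 2071) = 19.
19 divides -323, so solutions exist.
Back-substitute for Bézout coefficients:
  19 = 304 - 1*285
  ... = 2660*(-7) + 2071*(9)
Scale by -323/19 = -17: (m₀, n₀) = (119, -153).
General solution: m = 119 + 109t, n = -153 - 140t for integer t.
m ≥ 0: smallest is 119 mod 109 = 10 (at t = -1), with n = -13.

10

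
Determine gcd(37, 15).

1

gcd(37, 15):
  37 = 2*15 + 7
  15 = 2*7 + 1
  7 = 7*1
so gcd(37, 15) = 1.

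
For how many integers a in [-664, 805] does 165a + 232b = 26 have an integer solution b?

6

gcd(232, 165) = 1  (232 = 1*165 + 67, 165 = 2*67 + 31, 67 = 2*31 + 5, 31 = 6*5 + 1, 5 = 5*1).
Back-substituting, 165*(45) + 232*(-32) = 1.
Scale by 26: particular solution (1170, -832); reduce a mod 232: (10, -7).
General solution: a = 10 + 232t, b = -7 - 165t for integer t.
-664 ≤ 10 + 232t ≤ 805 gives t ∈ [-2, 3], which is 6 values.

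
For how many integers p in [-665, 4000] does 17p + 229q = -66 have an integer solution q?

gcd(229, 17):
  229 = 13×17 + 8
  17 = 2×8 + 1
  8 = 8×1
so gcd(229, 17) = 1.
Back-substitute for Bézout coefficients:
  1 = 17 - 2×8
  ... = 17×(27) + 229×(-2)
Scale by -66: particular solution (-1782, 132); reduce p mod 229: (50, -4).
General solution: p = 50 + 229t, q = -4 - 17t for integer t.
-665 ≤ 50 + 229t ≤ 4000 gives t ∈ [-3, 17], which is 21 values.

21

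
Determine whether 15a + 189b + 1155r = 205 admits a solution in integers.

gcd(189, 15) = 3  (189 = 12×15 + 9, 15 = 1×9 + 6, 9 = 1×6 + 3, 6 = 2×3).
gcd(3, 1155) = 3.
3 does not divide 205 (remainder 1), so no integer solutions.

no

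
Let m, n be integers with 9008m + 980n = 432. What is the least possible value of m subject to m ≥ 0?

gcd(9008, 980) = 4.
4 divides 432, so solutions exist.
By Bézout, 9008·(73) + 980·(-671) = 4.
Scale by 432/4 = 108: (m₀, n₀) = (7884, -72468).
General solution: m = 7884 + 245t, n = -72468 - 2252t for integer t.
m ≥ 0: smallest is 7884 mod 245 = 44 (at t = -32), with n = -404.

44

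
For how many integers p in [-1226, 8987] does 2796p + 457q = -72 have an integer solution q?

23

gcd(2796, 457):
  2796 = 6*457 + 54
  457 = 8*54 + 25
  54 = 2*25 + 4
  25 = 6*4 + 1
  4 = 4*1
so gcd(2796, 457) = 1.
Back-substitute for Bézout coefficients:
  1 = 25 - 6*4
  ... = 2796*(-110) + 457*(673)
Scale by -72: particular solution (7920, -48456); reduce p mod 457: (151, -924).
General solution: p = 151 + 457t, q = -924 - 2796t for integer t.
-1226 ≤ 151 + 457t ≤ 8987 gives t ∈ [-3, 19], which is 23 values.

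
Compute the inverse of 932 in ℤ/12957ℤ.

gcd(12957, 932):
  12957 = 13×932 + 841
  932 = 1×841 + 91
  841 = 9×91 + 22
  91 = 4×22 + 3
  22 = 7×3 + 1
  3 = 3×1
so gcd(12957, 932) = 1.
Back-substitute for Bézout coefficients:
  1 = 22 - 7×3
  ... = 932×(-4129) + 12957×(297)
So 932×-4129 ≡ 1 (mod 12957), and -4129 mod 12957 = 8828.

8828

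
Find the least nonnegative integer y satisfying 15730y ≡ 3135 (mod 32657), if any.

20211

gcd(32657, 15730) = 1.
1 divides 3135, so solutions exist.
By Bézout, 15730*(2319) + 32657*(-1117) = 1.
So 15730*(2319) ≡ 1 (mod 32657); multiply by 3135: y ≡ 7270065 (mod 32657).
Smallest nonnegative: y = 7270065 mod 32657 = 20211.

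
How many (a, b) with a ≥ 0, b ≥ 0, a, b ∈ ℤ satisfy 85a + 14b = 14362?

12

gcd(85, 14) = 1  (85 = 6×14 + 1, 14 = 14×1).
Back-substituting, 85×(1) + 14×(-6) = 1.
Scale by 14362: one solution is (14362, -86172). Reduce a mod 14: (12, 953).
General: a = 12 + 14t, b = 953 - 85t.
a ≥ 0 ⇒ t ≥ 0; b ≥ 0 ⇒ t ≤ 11. So t ∈ [0, 11]: 12 solutions.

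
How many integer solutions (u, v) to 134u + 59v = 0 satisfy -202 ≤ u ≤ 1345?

gcd(134, 59):
  134 = 2·59 + 16
  59 = 3·16 + 11
  16 = 1·11 + 5
  11 = 2·5 + 1
  5 = 5·1
so gcd(134, 59) = 1.
Back-substitute for Bézout coefficients:
  1 = 11 - 2·5
  ... = 134·(-11) + 59·(25)
Scale by 0: particular solution (0, 0); reduce u mod 59: (0, 0).
General solution: u = 0 + 59t, v = 0 - 134t for integer t.
-202 ≤ 0 + 59t ≤ 1345 gives t ∈ [-3, 22], which is 26 values.

26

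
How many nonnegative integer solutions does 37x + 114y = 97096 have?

23

gcd(114, 37):
  114 = 3*37 + 3
  37 = 12*3 + 1
  3 = 3*1
so gcd(114, 37) = 1.
Back-substitute for Bézout coefficients:
  1 = 37 - 12*3
  ... = 37*(37) + 114*(-12)
Scale by 97096: one solution is (3592552, -1165152). Reduce x mod 114: (70, 829).
General: x = 70 + 114t, y = 829 - 37t.
x ≥ 0 ⇒ t ≥ 0; y ≥ 0 ⇒ t ≤ 22. So t ∈ [0, 22]: 23 solutions.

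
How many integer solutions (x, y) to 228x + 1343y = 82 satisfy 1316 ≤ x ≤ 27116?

gcd(1343, 228):
  1343 = 5*228 + 203
  228 = 1*203 + 25
  203 = 8*25 + 3
  25 = 8*3 + 1
  3 = 3*1
so gcd(1343, 228) = 1.
Back-substitute for Bézout coefficients:
  1 = 25 - 8*3
  ... = 228*(430) + 1343*(-73)
Scale by 82: particular solution (35260, -5986); reduce x mod 1343: (342, -58).
General solution: x = 342 + 1343t, y = -58 - 228t for integer t.
1316 ≤ 342 + 1343t ≤ 27116 gives t ∈ [1, 19], which is 19 values.

19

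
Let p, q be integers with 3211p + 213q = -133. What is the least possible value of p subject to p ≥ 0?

5

gcd(3211, 213):
  3211 = 15*213 + 16
  213 = 13*16 + 5
  16 = 3*5 + 1
  5 = 5*1
so gcd(3211, 213) = 1.
1 divides -133, so solutions exist.
Back-substitute for Bézout coefficients:
  1 = 16 - 3*5
  ... = 3211*(40) + 213*(-603)
Scale by -133/1 = -133: (p₀, q₀) = (-5320, 80199).
General solution: p = -5320 + 213t, q = 80199 - 3211t for integer t.
p ≥ 0: smallest is -5320 mod 213 = 5 (at t = 25), with q = -76.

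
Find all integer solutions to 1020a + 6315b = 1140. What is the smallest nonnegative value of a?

gcd(6315, 1020) = 15.
15 divides 1140, so solutions exist.
By Bézout, 1020×(-130) + 6315×(21) = 15.
Scale by 1140/15 = 76: (a₀, b₀) = (-9880, 1596).
General solution: a = -9880 + 421t, b = 1596 - 68t for integer t.
a ≥ 0: smallest is -9880 mod 421 = 224 (at t = 24), with b = -36.

224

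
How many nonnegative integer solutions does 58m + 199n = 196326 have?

gcd(199, 58) = 1.
By Bézout, 58·(-24) + 199·(7) = 1.
One solution: (98, 958).
General: m = 98 + 199t, n = 958 - 58t.
m ≥ 0 ⇒ t ≥ 0; n ≥ 0 ⇒ t ≤ 16. So t ∈ [0, 16]: 17 solutions.

17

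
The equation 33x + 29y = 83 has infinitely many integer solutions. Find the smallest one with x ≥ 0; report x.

28

gcd(33, 29):
  33 = 1×29 + 4
  29 = 7×4 + 1
  4 = 4×1
so gcd(33, 29) = 1.
1 divides 83, so solutions exist.
Back-substitute for Bézout coefficients:
  1 = 29 - 7×4
  ... = 33×(-7) + 29×(8)
Scale by 83/1 = 83: (x₀, y₀) = (-581, 664).
General solution: x = -581 + 29t, y = 664 - 33t for integer t.
x ≥ 0: smallest is -581 mod 29 = 28 (at t = 21), with y = -29.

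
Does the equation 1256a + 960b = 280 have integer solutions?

yes

gcd(1256, 960):
  1256 = 1·960 + 296
  960 = 3·296 + 72
  296 = 4·72 + 8
  72 = 9·8
so gcd(1256, 960) = 8.
8 divides 280, so integer solutions exist.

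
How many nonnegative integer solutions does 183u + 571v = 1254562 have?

12

gcd(571, 183) = 1  (571 = 3*183 + 22, 183 = 8*22 + 7, 22 = 3*7 + 1, 7 = 7*1).
Back-substituting, 183*(-78) + 571*(25) = 1.
Scale by 1254562: one solution is (-97855836, 31364050). Reduce u mod 571: (431, 2059).
General: u = 431 + 571t, v = 2059 - 183t.
u ≥ 0 ⇒ t ≥ 0; v ≥ 0 ⇒ t ≤ 11. So t ∈ [0, 11]: 12 solutions.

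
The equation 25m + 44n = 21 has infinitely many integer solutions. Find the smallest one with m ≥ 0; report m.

29

gcd(44, 25) = 1  (44 = 1*25 + 19, 25 = 1*19 + 6, 19 = 3*6 + 1, 6 = 6*1).
1 divides 21, so solutions exist.
Back-substituting, 25*(-7) + 44*(4) = 1.
Scale by 21/1 = 21: (m₀, n₀) = (-147, 84).
General solution: m = -147 + 44t, n = 84 - 25t for integer t.
m ≥ 0: smallest is -147 mod 44 = 29 (at t = 4), with n = -16.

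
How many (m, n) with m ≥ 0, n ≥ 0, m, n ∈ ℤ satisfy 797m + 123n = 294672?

gcd(797, 123) = 1  (797 = 6·123 + 59, 123 = 2·59 + 5, 59 = 11·5 + 4, 5 = 1·4 + 1, 4 = 4·1).
Back-substituting, 797·(-25) + 123·(162) = 1.
Scale by 294672: one solution is (-7366800, 47736864). Reduce m mod 123: (39, 2143).
General: m = 39 + 123t, n = 2143 - 797t.
m ≥ 0 ⇒ t ≥ 0; n ≥ 0 ⇒ t ≤ 2. So t ∈ [0, 2]: 3 solutions.

3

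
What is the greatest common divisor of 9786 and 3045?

21

gcd(9786, 3045) = 21  (9786 = 3*3045 + 651, 3045 = 4*651 + 441, 651 = 1*441 + 210, 441 = 2*210 + 21, 210 = 10*21).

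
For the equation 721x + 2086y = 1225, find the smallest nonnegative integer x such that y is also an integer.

129

gcd(2086, 721):
  2086 = 2·721 + 644
  721 = 1·644 + 77
  644 = 8·77 + 28
  77 = 2·28 + 21
  28 = 1·21 + 7
  21 = 3·7
so gcd(2086, 721) = 7.
7 divides 1225, so solutions exist.
Back-substitute for Bézout coefficients:
  7 = 28 - 1·21
  ... = 721·(-81) + 2086·(28)
Scale by 1225/7 = 175: (x₀, y₀) = (-14175, 4900).
General solution: x = -14175 + 298t, y = 4900 - 103t for integer t.
x ≥ 0: smallest is -14175 mod 298 = 129 (at t = 48), with y = -44.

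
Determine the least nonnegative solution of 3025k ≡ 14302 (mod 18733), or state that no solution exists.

gcd(18733, 3025) = 11.
11 does not divide 14302, so the congruence has no solution.

no solution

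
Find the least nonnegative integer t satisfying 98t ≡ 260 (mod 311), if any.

9

gcd(311, 98) = 1  (311 = 3×98 + 17, 98 = 5×17 + 13, 17 = 1×13 + 4, 13 = 3×4 + 1, 4 = 4×1).
1 divides 260, so solutions exist.
Back-substituting, 98×(73) + 311×(-23) = 1.
So 98×(73) ≡ 1 (mod 311); multiply by 260: t ≡ 18980 (mod 311).
Smallest nonnegative: t = 18980 mod 311 = 9.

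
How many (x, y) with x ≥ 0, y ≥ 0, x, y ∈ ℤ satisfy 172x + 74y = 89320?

gcd(172, 74) = 2.
By Bézout, 172×(-3) + 74×(7) = 2.
One solution: (34, 1128).
General: x = 34 + 37t, y = 1128 - 86t.
x ≥ 0 ⇒ t ≥ 0; y ≥ 0 ⇒ t ≤ 13. So t ∈ [0, 13]: 14 solutions.

14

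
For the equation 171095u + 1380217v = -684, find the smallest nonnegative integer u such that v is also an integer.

gcd(1380217, 171095):
  1380217 = 8×171095 + 11457
  171095 = 14×11457 + 10697
  11457 = 1×10697 + 760
  10697 = 14×760 + 57
  760 = 13×57 + 19
  57 = 3×19
so gcd(1380217, 171095) = 19.
19 divides -684, so solutions exist.
Back-substitute for Bézout coefficients:
  19 = 760 - 13×57
  ... = 171095×(-23612) + 1380217×(2927)
Scale by -684/19 = -36: (u₀, v₀) = (850032, -105372).
General solution: u = 850032 + 72643t, v = -105372 - 9005t for integer t.
u ≥ 0: smallest is 850032 mod 72643 = 50959 (at t = -11), with v = -6317.

50959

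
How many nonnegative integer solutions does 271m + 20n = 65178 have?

12

gcd(271, 20):
  271 = 13×20 + 11
  20 = 1×11 + 9
  11 = 1×9 + 2
  9 = 4×2 + 1
  2 = 2×1
so gcd(271, 20) = 1.
Back-substitute for Bézout coefficients:
  1 = 9 - 4×2
  ... = 271×(-9) + 20×(122)
Scale by 65178: one solution is (-586602, 7951716). Reduce m mod 20: (18, 3015).
General: m = 18 + 20t, n = 3015 - 271t.
m ≥ 0 ⇒ t ≥ 0; n ≥ 0 ⇒ t ≤ 11. So t ∈ [0, 11]: 12 solutions.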